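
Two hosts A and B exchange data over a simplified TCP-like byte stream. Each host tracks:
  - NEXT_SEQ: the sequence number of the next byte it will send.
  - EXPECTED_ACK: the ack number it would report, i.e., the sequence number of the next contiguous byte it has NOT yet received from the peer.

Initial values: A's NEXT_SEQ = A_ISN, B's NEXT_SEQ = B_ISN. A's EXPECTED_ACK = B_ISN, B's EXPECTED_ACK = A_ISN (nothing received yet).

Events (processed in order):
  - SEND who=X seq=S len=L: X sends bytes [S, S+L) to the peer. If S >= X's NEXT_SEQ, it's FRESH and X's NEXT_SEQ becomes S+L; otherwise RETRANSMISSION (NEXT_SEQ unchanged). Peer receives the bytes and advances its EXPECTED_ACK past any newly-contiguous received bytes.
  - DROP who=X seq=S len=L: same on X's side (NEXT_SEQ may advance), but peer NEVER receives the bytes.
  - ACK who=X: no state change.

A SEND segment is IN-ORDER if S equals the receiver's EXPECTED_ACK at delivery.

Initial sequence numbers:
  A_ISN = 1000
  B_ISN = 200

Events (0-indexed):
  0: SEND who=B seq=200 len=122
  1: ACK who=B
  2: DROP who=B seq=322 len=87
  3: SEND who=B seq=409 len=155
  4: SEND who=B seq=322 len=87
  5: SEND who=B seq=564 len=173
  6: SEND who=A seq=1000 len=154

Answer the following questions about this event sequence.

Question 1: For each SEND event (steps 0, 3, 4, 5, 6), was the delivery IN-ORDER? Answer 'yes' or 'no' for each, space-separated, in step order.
Answer: yes no yes yes yes

Derivation:
Step 0: SEND seq=200 -> in-order
Step 3: SEND seq=409 -> out-of-order
Step 4: SEND seq=322 -> in-order
Step 5: SEND seq=564 -> in-order
Step 6: SEND seq=1000 -> in-order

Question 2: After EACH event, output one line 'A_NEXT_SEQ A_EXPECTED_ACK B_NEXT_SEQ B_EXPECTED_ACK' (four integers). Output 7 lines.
1000 322 322 1000
1000 322 322 1000
1000 322 409 1000
1000 322 564 1000
1000 564 564 1000
1000 737 737 1000
1154 737 737 1154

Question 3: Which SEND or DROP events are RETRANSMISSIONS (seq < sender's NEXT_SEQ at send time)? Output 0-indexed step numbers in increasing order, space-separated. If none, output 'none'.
Step 0: SEND seq=200 -> fresh
Step 2: DROP seq=322 -> fresh
Step 3: SEND seq=409 -> fresh
Step 4: SEND seq=322 -> retransmit
Step 5: SEND seq=564 -> fresh
Step 6: SEND seq=1000 -> fresh

Answer: 4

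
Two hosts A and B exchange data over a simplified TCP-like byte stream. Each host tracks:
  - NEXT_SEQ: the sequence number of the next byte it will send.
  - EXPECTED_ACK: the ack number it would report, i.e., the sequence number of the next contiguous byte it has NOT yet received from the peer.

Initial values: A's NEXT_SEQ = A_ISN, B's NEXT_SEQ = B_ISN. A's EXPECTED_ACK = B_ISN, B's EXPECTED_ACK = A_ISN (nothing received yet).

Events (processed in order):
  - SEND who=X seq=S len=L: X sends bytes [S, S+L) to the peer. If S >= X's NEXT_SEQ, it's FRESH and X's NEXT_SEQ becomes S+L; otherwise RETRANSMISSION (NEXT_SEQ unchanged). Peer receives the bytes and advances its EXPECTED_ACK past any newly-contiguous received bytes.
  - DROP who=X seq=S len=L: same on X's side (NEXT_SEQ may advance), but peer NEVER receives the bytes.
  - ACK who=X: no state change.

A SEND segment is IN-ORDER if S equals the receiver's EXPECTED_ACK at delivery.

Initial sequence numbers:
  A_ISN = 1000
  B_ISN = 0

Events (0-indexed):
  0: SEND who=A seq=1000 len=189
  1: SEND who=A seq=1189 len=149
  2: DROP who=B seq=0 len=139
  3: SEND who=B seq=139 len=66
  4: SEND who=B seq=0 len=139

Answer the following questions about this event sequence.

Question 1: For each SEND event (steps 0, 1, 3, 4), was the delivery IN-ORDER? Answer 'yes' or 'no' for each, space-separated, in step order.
Answer: yes yes no yes

Derivation:
Step 0: SEND seq=1000 -> in-order
Step 1: SEND seq=1189 -> in-order
Step 3: SEND seq=139 -> out-of-order
Step 4: SEND seq=0 -> in-order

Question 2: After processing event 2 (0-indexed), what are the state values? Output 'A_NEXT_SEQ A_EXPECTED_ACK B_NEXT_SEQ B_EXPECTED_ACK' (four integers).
After event 0: A_seq=1189 A_ack=0 B_seq=0 B_ack=1189
After event 1: A_seq=1338 A_ack=0 B_seq=0 B_ack=1338
After event 2: A_seq=1338 A_ack=0 B_seq=139 B_ack=1338

1338 0 139 1338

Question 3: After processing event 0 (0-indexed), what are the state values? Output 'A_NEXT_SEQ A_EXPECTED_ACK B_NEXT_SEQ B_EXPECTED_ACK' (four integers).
After event 0: A_seq=1189 A_ack=0 B_seq=0 B_ack=1189

1189 0 0 1189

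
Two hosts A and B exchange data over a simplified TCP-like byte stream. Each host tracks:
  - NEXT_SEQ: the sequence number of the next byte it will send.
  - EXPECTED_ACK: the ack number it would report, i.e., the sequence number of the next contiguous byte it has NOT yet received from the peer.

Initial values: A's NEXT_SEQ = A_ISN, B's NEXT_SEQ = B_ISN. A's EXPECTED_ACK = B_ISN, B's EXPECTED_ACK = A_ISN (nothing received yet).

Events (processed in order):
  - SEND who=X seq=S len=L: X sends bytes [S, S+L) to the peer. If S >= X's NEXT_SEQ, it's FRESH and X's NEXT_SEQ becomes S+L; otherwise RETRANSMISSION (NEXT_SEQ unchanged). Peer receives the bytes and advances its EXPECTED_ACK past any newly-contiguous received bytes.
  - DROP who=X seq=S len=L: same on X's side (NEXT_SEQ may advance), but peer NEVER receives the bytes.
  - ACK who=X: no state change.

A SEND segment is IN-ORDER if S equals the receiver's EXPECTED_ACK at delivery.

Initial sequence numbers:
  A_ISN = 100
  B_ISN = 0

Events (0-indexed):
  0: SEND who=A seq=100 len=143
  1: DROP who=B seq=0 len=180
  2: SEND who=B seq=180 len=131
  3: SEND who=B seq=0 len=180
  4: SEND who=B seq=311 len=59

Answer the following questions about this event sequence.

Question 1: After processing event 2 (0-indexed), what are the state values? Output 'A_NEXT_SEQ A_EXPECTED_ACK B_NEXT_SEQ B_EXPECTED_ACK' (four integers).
After event 0: A_seq=243 A_ack=0 B_seq=0 B_ack=243
After event 1: A_seq=243 A_ack=0 B_seq=180 B_ack=243
After event 2: A_seq=243 A_ack=0 B_seq=311 B_ack=243

243 0 311 243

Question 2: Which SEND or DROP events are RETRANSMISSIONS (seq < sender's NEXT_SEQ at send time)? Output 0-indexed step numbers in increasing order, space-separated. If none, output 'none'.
Step 0: SEND seq=100 -> fresh
Step 1: DROP seq=0 -> fresh
Step 2: SEND seq=180 -> fresh
Step 3: SEND seq=0 -> retransmit
Step 4: SEND seq=311 -> fresh

Answer: 3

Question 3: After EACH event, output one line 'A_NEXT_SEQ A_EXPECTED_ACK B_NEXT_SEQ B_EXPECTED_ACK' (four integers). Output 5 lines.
243 0 0 243
243 0 180 243
243 0 311 243
243 311 311 243
243 370 370 243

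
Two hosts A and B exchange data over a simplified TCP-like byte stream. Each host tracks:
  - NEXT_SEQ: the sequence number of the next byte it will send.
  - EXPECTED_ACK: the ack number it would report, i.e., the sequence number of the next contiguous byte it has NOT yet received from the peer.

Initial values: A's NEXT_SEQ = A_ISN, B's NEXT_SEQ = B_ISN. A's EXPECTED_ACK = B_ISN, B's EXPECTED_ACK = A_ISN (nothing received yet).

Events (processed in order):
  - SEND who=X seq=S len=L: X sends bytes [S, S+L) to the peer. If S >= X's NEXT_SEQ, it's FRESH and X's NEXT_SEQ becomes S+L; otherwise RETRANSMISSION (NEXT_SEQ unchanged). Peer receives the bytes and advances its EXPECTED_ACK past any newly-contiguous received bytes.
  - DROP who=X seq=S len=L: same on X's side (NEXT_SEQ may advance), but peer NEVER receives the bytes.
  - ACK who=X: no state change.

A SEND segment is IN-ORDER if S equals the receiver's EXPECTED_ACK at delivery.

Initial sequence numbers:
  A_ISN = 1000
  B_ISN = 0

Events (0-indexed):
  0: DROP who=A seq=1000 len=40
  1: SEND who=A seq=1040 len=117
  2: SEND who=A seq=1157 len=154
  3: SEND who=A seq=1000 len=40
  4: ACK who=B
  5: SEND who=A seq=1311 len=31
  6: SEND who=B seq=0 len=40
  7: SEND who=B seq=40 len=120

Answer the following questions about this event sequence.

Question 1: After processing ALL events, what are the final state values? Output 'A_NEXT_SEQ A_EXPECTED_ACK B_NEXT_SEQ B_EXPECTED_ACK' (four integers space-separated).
After event 0: A_seq=1040 A_ack=0 B_seq=0 B_ack=1000
After event 1: A_seq=1157 A_ack=0 B_seq=0 B_ack=1000
After event 2: A_seq=1311 A_ack=0 B_seq=0 B_ack=1000
After event 3: A_seq=1311 A_ack=0 B_seq=0 B_ack=1311
After event 4: A_seq=1311 A_ack=0 B_seq=0 B_ack=1311
After event 5: A_seq=1342 A_ack=0 B_seq=0 B_ack=1342
After event 6: A_seq=1342 A_ack=40 B_seq=40 B_ack=1342
After event 7: A_seq=1342 A_ack=160 B_seq=160 B_ack=1342

Answer: 1342 160 160 1342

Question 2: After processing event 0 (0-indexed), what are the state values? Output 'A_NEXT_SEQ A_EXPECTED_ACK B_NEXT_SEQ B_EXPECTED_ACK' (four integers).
After event 0: A_seq=1040 A_ack=0 B_seq=0 B_ack=1000

1040 0 0 1000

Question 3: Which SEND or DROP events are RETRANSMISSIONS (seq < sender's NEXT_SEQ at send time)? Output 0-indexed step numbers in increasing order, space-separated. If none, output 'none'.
Step 0: DROP seq=1000 -> fresh
Step 1: SEND seq=1040 -> fresh
Step 2: SEND seq=1157 -> fresh
Step 3: SEND seq=1000 -> retransmit
Step 5: SEND seq=1311 -> fresh
Step 6: SEND seq=0 -> fresh
Step 7: SEND seq=40 -> fresh

Answer: 3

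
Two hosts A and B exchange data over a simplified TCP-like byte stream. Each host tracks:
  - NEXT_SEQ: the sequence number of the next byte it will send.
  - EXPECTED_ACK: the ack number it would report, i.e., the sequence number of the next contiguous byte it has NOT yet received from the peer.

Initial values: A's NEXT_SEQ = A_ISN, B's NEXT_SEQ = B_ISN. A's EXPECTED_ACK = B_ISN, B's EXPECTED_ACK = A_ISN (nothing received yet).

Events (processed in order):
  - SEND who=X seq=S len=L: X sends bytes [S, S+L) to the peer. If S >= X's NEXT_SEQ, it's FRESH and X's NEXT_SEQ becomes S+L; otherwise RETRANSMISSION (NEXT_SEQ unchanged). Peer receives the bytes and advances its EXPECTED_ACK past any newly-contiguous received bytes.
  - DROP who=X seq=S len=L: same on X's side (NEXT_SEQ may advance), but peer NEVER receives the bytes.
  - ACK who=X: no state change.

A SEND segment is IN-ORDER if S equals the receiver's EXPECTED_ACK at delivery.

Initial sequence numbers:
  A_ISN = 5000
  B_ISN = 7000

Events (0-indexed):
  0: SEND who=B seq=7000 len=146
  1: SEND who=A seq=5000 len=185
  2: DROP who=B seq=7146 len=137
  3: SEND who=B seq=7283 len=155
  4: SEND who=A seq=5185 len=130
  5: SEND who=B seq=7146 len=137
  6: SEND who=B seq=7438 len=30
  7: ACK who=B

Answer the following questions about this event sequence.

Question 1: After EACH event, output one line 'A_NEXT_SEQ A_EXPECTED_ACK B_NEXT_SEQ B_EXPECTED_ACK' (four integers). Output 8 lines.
5000 7146 7146 5000
5185 7146 7146 5185
5185 7146 7283 5185
5185 7146 7438 5185
5315 7146 7438 5315
5315 7438 7438 5315
5315 7468 7468 5315
5315 7468 7468 5315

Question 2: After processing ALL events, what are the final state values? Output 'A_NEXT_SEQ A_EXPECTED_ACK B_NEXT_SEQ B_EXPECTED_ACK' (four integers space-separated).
Answer: 5315 7468 7468 5315

Derivation:
After event 0: A_seq=5000 A_ack=7146 B_seq=7146 B_ack=5000
After event 1: A_seq=5185 A_ack=7146 B_seq=7146 B_ack=5185
After event 2: A_seq=5185 A_ack=7146 B_seq=7283 B_ack=5185
After event 3: A_seq=5185 A_ack=7146 B_seq=7438 B_ack=5185
After event 4: A_seq=5315 A_ack=7146 B_seq=7438 B_ack=5315
After event 5: A_seq=5315 A_ack=7438 B_seq=7438 B_ack=5315
After event 6: A_seq=5315 A_ack=7468 B_seq=7468 B_ack=5315
After event 7: A_seq=5315 A_ack=7468 B_seq=7468 B_ack=5315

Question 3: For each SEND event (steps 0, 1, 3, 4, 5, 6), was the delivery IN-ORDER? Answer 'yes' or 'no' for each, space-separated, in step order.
Answer: yes yes no yes yes yes

Derivation:
Step 0: SEND seq=7000 -> in-order
Step 1: SEND seq=5000 -> in-order
Step 3: SEND seq=7283 -> out-of-order
Step 4: SEND seq=5185 -> in-order
Step 5: SEND seq=7146 -> in-order
Step 6: SEND seq=7438 -> in-order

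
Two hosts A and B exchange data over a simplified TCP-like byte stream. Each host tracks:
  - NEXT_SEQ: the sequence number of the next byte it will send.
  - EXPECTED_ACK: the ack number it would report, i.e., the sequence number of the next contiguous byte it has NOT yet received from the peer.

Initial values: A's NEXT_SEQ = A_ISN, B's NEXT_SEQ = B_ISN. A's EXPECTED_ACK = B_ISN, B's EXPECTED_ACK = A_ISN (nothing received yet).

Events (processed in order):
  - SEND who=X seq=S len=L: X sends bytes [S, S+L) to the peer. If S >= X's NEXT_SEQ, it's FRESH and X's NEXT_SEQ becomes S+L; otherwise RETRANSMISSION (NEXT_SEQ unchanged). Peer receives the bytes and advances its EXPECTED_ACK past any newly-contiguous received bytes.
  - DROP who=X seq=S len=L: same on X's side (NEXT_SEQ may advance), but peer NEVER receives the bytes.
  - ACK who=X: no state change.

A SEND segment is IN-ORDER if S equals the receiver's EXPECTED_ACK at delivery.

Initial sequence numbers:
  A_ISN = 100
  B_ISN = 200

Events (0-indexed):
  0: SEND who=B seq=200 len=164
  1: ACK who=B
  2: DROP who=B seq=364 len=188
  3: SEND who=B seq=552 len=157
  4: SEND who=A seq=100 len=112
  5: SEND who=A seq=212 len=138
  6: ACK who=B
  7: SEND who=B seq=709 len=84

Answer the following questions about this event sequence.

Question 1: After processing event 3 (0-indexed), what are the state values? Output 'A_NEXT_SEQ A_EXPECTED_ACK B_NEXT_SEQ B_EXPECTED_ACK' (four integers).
After event 0: A_seq=100 A_ack=364 B_seq=364 B_ack=100
After event 1: A_seq=100 A_ack=364 B_seq=364 B_ack=100
After event 2: A_seq=100 A_ack=364 B_seq=552 B_ack=100
After event 3: A_seq=100 A_ack=364 B_seq=709 B_ack=100

100 364 709 100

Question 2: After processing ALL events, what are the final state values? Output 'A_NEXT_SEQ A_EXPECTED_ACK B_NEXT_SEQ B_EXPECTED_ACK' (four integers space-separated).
After event 0: A_seq=100 A_ack=364 B_seq=364 B_ack=100
After event 1: A_seq=100 A_ack=364 B_seq=364 B_ack=100
After event 2: A_seq=100 A_ack=364 B_seq=552 B_ack=100
After event 3: A_seq=100 A_ack=364 B_seq=709 B_ack=100
After event 4: A_seq=212 A_ack=364 B_seq=709 B_ack=212
After event 5: A_seq=350 A_ack=364 B_seq=709 B_ack=350
After event 6: A_seq=350 A_ack=364 B_seq=709 B_ack=350
After event 7: A_seq=350 A_ack=364 B_seq=793 B_ack=350

Answer: 350 364 793 350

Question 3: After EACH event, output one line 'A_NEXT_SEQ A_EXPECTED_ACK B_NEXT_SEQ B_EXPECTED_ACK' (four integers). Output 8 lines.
100 364 364 100
100 364 364 100
100 364 552 100
100 364 709 100
212 364 709 212
350 364 709 350
350 364 709 350
350 364 793 350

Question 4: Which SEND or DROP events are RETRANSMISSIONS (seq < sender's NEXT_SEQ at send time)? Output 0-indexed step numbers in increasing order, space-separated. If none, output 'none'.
Answer: none

Derivation:
Step 0: SEND seq=200 -> fresh
Step 2: DROP seq=364 -> fresh
Step 3: SEND seq=552 -> fresh
Step 4: SEND seq=100 -> fresh
Step 5: SEND seq=212 -> fresh
Step 7: SEND seq=709 -> fresh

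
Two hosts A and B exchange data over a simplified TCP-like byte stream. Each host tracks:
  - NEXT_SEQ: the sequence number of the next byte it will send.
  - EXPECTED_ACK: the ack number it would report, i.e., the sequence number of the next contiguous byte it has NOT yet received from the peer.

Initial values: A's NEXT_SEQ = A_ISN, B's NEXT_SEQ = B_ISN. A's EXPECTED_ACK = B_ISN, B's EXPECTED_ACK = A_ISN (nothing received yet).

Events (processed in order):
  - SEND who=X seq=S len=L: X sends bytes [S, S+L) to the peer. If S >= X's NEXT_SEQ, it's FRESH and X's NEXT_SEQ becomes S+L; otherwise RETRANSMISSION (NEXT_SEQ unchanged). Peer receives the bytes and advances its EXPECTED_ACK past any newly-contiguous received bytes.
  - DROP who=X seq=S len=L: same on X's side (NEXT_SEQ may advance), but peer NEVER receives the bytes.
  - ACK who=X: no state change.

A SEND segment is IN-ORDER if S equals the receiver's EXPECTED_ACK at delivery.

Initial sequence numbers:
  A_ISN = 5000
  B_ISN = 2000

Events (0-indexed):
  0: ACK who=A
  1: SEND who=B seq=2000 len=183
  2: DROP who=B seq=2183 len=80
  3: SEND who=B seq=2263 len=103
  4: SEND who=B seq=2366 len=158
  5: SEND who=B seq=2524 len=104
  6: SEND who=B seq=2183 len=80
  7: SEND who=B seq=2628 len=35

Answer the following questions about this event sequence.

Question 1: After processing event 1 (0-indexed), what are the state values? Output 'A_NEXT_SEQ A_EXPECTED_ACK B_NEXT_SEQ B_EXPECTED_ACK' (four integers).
After event 0: A_seq=5000 A_ack=2000 B_seq=2000 B_ack=5000
After event 1: A_seq=5000 A_ack=2183 B_seq=2183 B_ack=5000

5000 2183 2183 5000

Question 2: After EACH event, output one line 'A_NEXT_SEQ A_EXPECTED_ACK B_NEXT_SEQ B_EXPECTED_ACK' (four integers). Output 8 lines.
5000 2000 2000 5000
5000 2183 2183 5000
5000 2183 2263 5000
5000 2183 2366 5000
5000 2183 2524 5000
5000 2183 2628 5000
5000 2628 2628 5000
5000 2663 2663 5000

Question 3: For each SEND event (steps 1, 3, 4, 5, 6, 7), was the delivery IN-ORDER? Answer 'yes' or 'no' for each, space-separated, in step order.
Answer: yes no no no yes yes

Derivation:
Step 1: SEND seq=2000 -> in-order
Step 3: SEND seq=2263 -> out-of-order
Step 4: SEND seq=2366 -> out-of-order
Step 5: SEND seq=2524 -> out-of-order
Step 6: SEND seq=2183 -> in-order
Step 7: SEND seq=2628 -> in-order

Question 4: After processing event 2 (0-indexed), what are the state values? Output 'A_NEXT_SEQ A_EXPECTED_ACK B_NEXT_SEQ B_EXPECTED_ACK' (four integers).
After event 0: A_seq=5000 A_ack=2000 B_seq=2000 B_ack=5000
After event 1: A_seq=5000 A_ack=2183 B_seq=2183 B_ack=5000
After event 2: A_seq=5000 A_ack=2183 B_seq=2263 B_ack=5000

5000 2183 2263 5000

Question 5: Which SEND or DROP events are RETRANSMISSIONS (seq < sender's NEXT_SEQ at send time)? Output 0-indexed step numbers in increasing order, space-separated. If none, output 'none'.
Step 1: SEND seq=2000 -> fresh
Step 2: DROP seq=2183 -> fresh
Step 3: SEND seq=2263 -> fresh
Step 4: SEND seq=2366 -> fresh
Step 5: SEND seq=2524 -> fresh
Step 6: SEND seq=2183 -> retransmit
Step 7: SEND seq=2628 -> fresh

Answer: 6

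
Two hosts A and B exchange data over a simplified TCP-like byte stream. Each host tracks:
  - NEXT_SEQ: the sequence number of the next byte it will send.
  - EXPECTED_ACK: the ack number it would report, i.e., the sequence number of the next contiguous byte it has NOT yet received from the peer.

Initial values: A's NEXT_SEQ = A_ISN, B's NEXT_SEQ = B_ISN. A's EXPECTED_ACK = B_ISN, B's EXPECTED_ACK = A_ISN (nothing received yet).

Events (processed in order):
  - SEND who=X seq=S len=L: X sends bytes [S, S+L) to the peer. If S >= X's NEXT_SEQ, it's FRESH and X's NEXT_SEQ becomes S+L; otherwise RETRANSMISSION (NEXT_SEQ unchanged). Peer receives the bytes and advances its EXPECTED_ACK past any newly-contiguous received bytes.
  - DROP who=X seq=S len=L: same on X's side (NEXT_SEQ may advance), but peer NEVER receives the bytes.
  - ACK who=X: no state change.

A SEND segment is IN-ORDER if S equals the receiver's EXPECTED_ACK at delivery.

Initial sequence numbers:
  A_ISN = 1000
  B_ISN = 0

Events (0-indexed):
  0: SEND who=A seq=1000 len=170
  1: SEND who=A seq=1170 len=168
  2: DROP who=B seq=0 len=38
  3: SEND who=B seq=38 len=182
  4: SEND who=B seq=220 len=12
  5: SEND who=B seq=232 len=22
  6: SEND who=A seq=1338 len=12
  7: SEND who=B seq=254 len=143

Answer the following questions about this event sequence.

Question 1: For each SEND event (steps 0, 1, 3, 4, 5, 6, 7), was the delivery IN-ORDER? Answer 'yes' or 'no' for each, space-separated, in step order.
Step 0: SEND seq=1000 -> in-order
Step 1: SEND seq=1170 -> in-order
Step 3: SEND seq=38 -> out-of-order
Step 4: SEND seq=220 -> out-of-order
Step 5: SEND seq=232 -> out-of-order
Step 6: SEND seq=1338 -> in-order
Step 7: SEND seq=254 -> out-of-order

Answer: yes yes no no no yes no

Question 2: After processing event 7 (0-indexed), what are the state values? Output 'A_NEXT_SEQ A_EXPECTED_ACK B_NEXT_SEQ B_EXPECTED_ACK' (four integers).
After event 0: A_seq=1170 A_ack=0 B_seq=0 B_ack=1170
After event 1: A_seq=1338 A_ack=0 B_seq=0 B_ack=1338
After event 2: A_seq=1338 A_ack=0 B_seq=38 B_ack=1338
After event 3: A_seq=1338 A_ack=0 B_seq=220 B_ack=1338
After event 4: A_seq=1338 A_ack=0 B_seq=232 B_ack=1338
After event 5: A_seq=1338 A_ack=0 B_seq=254 B_ack=1338
After event 6: A_seq=1350 A_ack=0 B_seq=254 B_ack=1350
After event 7: A_seq=1350 A_ack=0 B_seq=397 B_ack=1350

1350 0 397 1350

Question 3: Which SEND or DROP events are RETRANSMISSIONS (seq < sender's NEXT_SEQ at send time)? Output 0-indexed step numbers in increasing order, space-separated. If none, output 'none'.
Step 0: SEND seq=1000 -> fresh
Step 1: SEND seq=1170 -> fresh
Step 2: DROP seq=0 -> fresh
Step 3: SEND seq=38 -> fresh
Step 4: SEND seq=220 -> fresh
Step 5: SEND seq=232 -> fresh
Step 6: SEND seq=1338 -> fresh
Step 7: SEND seq=254 -> fresh

Answer: none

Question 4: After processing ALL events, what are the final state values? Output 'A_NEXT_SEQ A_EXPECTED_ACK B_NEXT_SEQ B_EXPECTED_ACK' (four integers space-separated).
Answer: 1350 0 397 1350

Derivation:
After event 0: A_seq=1170 A_ack=0 B_seq=0 B_ack=1170
After event 1: A_seq=1338 A_ack=0 B_seq=0 B_ack=1338
After event 2: A_seq=1338 A_ack=0 B_seq=38 B_ack=1338
After event 3: A_seq=1338 A_ack=0 B_seq=220 B_ack=1338
After event 4: A_seq=1338 A_ack=0 B_seq=232 B_ack=1338
After event 5: A_seq=1338 A_ack=0 B_seq=254 B_ack=1338
After event 6: A_seq=1350 A_ack=0 B_seq=254 B_ack=1350
After event 7: A_seq=1350 A_ack=0 B_seq=397 B_ack=1350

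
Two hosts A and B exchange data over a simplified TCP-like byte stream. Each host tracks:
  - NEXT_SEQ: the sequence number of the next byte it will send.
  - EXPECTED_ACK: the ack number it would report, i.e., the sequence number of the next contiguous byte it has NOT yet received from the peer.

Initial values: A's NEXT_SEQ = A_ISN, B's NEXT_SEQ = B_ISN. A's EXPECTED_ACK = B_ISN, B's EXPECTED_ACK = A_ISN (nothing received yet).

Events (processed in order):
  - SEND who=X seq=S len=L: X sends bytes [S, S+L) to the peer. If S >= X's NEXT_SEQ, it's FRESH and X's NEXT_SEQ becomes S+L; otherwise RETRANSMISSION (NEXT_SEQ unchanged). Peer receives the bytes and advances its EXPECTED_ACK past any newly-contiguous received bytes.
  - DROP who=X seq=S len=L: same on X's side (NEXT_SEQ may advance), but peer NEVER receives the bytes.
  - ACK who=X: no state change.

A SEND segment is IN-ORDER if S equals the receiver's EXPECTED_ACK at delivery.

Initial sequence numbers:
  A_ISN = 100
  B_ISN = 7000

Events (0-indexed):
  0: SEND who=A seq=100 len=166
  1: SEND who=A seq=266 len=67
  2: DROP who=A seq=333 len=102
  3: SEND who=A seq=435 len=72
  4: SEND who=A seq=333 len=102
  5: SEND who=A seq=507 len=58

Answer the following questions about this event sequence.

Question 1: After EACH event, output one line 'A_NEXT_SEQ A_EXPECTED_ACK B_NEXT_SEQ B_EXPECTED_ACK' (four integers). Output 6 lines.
266 7000 7000 266
333 7000 7000 333
435 7000 7000 333
507 7000 7000 333
507 7000 7000 507
565 7000 7000 565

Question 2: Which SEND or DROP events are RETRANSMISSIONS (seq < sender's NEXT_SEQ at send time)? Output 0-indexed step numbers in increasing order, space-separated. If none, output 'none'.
Answer: 4

Derivation:
Step 0: SEND seq=100 -> fresh
Step 1: SEND seq=266 -> fresh
Step 2: DROP seq=333 -> fresh
Step 3: SEND seq=435 -> fresh
Step 4: SEND seq=333 -> retransmit
Step 5: SEND seq=507 -> fresh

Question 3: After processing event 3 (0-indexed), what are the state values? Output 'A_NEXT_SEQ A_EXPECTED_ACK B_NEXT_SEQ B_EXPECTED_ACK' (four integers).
After event 0: A_seq=266 A_ack=7000 B_seq=7000 B_ack=266
After event 1: A_seq=333 A_ack=7000 B_seq=7000 B_ack=333
After event 2: A_seq=435 A_ack=7000 B_seq=7000 B_ack=333
After event 3: A_seq=507 A_ack=7000 B_seq=7000 B_ack=333

507 7000 7000 333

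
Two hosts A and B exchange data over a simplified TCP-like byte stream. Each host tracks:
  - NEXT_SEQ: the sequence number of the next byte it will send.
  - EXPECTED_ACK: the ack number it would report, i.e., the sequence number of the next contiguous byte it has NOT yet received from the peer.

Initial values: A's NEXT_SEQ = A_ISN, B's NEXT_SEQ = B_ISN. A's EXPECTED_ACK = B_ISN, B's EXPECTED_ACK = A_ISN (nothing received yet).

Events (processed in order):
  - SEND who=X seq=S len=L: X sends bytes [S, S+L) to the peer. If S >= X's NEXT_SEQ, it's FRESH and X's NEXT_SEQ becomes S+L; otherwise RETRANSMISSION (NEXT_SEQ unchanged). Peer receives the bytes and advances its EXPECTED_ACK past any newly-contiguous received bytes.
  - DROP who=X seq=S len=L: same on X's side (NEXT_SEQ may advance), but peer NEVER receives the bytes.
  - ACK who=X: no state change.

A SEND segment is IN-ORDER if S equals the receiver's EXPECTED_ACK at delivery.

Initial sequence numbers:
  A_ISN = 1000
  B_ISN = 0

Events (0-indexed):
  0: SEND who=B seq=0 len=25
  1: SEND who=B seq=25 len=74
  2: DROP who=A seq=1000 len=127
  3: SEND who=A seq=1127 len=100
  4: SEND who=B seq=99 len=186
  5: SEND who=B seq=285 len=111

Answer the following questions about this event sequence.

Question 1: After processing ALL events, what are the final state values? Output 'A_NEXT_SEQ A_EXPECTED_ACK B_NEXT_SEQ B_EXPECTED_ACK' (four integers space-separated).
Answer: 1227 396 396 1000

Derivation:
After event 0: A_seq=1000 A_ack=25 B_seq=25 B_ack=1000
After event 1: A_seq=1000 A_ack=99 B_seq=99 B_ack=1000
After event 2: A_seq=1127 A_ack=99 B_seq=99 B_ack=1000
After event 3: A_seq=1227 A_ack=99 B_seq=99 B_ack=1000
After event 4: A_seq=1227 A_ack=285 B_seq=285 B_ack=1000
After event 5: A_seq=1227 A_ack=396 B_seq=396 B_ack=1000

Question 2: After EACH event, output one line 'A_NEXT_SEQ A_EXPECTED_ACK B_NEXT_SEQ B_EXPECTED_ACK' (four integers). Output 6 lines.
1000 25 25 1000
1000 99 99 1000
1127 99 99 1000
1227 99 99 1000
1227 285 285 1000
1227 396 396 1000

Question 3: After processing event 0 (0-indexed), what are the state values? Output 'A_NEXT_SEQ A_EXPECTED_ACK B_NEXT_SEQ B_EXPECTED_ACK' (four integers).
After event 0: A_seq=1000 A_ack=25 B_seq=25 B_ack=1000

1000 25 25 1000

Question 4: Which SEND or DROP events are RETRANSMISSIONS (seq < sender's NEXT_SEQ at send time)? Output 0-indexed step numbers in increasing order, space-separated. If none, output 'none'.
Step 0: SEND seq=0 -> fresh
Step 1: SEND seq=25 -> fresh
Step 2: DROP seq=1000 -> fresh
Step 3: SEND seq=1127 -> fresh
Step 4: SEND seq=99 -> fresh
Step 5: SEND seq=285 -> fresh

Answer: none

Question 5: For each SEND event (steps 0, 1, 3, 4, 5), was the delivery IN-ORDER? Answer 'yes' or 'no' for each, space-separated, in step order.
Step 0: SEND seq=0 -> in-order
Step 1: SEND seq=25 -> in-order
Step 3: SEND seq=1127 -> out-of-order
Step 4: SEND seq=99 -> in-order
Step 5: SEND seq=285 -> in-order

Answer: yes yes no yes yes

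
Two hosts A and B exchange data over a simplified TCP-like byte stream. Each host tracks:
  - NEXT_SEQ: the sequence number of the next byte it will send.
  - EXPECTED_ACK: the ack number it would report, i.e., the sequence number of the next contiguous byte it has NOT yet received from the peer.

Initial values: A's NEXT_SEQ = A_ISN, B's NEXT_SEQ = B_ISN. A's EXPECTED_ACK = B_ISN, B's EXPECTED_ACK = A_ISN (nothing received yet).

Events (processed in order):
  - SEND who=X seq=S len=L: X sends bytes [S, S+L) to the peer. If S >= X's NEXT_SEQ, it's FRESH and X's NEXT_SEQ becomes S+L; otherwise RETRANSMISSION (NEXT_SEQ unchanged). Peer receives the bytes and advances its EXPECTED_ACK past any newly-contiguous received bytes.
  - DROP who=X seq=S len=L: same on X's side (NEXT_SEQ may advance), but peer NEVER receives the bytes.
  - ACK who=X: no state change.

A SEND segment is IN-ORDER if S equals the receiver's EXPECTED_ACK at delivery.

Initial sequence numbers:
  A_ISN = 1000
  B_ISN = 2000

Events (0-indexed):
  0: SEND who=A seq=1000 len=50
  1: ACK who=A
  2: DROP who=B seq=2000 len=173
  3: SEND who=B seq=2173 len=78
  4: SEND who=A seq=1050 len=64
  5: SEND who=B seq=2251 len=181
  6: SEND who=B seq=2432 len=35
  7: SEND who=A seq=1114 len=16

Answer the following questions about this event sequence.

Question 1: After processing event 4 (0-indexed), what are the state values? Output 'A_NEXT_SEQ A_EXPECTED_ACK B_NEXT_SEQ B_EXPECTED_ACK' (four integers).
After event 0: A_seq=1050 A_ack=2000 B_seq=2000 B_ack=1050
After event 1: A_seq=1050 A_ack=2000 B_seq=2000 B_ack=1050
After event 2: A_seq=1050 A_ack=2000 B_seq=2173 B_ack=1050
After event 3: A_seq=1050 A_ack=2000 B_seq=2251 B_ack=1050
After event 4: A_seq=1114 A_ack=2000 B_seq=2251 B_ack=1114

1114 2000 2251 1114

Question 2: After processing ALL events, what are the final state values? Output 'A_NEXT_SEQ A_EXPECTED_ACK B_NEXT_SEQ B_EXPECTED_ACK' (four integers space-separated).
Answer: 1130 2000 2467 1130

Derivation:
After event 0: A_seq=1050 A_ack=2000 B_seq=2000 B_ack=1050
After event 1: A_seq=1050 A_ack=2000 B_seq=2000 B_ack=1050
After event 2: A_seq=1050 A_ack=2000 B_seq=2173 B_ack=1050
After event 3: A_seq=1050 A_ack=2000 B_seq=2251 B_ack=1050
After event 4: A_seq=1114 A_ack=2000 B_seq=2251 B_ack=1114
After event 5: A_seq=1114 A_ack=2000 B_seq=2432 B_ack=1114
After event 6: A_seq=1114 A_ack=2000 B_seq=2467 B_ack=1114
After event 7: A_seq=1130 A_ack=2000 B_seq=2467 B_ack=1130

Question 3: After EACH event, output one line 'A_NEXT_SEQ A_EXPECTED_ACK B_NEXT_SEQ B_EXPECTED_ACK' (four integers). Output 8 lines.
1050 2000 2000 1050
1050 2000 2000 1050
1050 2000 2173 1050
1050 2000 2251 1050
1114 2000 2251 1114
1114 2000 2432 1114
1114 2000 2467 1114
1130 2000 2467 1130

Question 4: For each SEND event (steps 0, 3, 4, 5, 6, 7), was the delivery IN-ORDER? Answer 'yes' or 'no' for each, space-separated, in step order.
Step 0: SEND seq=1000 -> in-order
Step 3: SEND seq=2173 -> out-of-order
Step 4: SEND seq=1050 -> in-order
Step 5: SEND seq=2251 -> out-of-order
Step 6: SEND seq=2432 -> out-of-order
Step 7: SEND seq=1114 -> in-order

Answer: yes no yes no no yes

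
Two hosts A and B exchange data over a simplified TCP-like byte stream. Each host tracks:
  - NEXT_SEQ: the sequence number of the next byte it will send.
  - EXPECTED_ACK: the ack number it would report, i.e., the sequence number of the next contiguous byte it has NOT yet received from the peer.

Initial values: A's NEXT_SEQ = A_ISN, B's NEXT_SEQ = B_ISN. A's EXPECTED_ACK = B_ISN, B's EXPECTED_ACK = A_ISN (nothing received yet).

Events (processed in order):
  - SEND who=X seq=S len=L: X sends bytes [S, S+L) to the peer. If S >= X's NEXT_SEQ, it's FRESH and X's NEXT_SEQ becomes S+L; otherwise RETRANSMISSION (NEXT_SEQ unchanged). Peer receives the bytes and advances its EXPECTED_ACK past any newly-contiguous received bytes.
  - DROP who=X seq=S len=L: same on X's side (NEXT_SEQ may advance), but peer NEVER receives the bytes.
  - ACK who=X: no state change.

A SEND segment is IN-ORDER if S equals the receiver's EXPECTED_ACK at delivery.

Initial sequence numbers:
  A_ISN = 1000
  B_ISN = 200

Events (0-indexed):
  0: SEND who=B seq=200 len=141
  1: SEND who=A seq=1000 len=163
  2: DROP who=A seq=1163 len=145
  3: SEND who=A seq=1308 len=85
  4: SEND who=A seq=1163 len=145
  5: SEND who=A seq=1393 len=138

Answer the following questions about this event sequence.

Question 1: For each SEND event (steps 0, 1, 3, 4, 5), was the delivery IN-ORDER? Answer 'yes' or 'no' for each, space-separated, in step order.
Step 0: SEND seq=200 -> in-order
Step 1: SEND seq=1000 -> in-order
Step 3: SEND seq=1308 -> out-of-order
Step 4: SEND seq=1163 -> in-order
Step 5: SEND seq=1393 -> in-order

Answer: yes yes no yes yes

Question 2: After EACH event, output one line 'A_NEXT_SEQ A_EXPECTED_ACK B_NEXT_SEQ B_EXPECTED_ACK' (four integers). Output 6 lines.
1000 341 341 1000
1163 341 341 1163
1308 341 341 1163
1393 341 341 1163
1393 341 341 1393
1531 341 341 1531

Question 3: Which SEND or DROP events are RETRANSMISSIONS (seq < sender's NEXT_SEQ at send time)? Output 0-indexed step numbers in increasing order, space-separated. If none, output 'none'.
Answer: 4

Derivation:
Step 0: SEND seq=200 -> fresh
Step 1: SEND seq=1000 -> fresh
Step 2: DROP seq=1163 -> fresh
Step 3: SEND seq=1308 -> fresh
Step 4: SEND seq=1163 -> retransmit
Step 5: SEND seq=1393 -> fresh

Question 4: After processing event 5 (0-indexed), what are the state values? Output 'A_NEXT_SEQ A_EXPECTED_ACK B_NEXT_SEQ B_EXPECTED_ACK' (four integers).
After event 0: A_seq=1000 A_ack=341 B_seq=341 B_ack=1000
After event 1: A_seq=1163 A_ack=341 B_seq=341 B_ack=1163
After event 2: A_seq=1308 A_ack=341 B_seq=341 B_ack=1163
After event 3: A_seq=1393 A_ack=341 B_seq=341 B_ack=1163
After event 4: A_seq=1393 A_ack=341 B_seq=341 B_ack=1393
After event 5: A_seq=1531 A_ack=341 B_seq=341 B_ack=1531

1531 341 341 1531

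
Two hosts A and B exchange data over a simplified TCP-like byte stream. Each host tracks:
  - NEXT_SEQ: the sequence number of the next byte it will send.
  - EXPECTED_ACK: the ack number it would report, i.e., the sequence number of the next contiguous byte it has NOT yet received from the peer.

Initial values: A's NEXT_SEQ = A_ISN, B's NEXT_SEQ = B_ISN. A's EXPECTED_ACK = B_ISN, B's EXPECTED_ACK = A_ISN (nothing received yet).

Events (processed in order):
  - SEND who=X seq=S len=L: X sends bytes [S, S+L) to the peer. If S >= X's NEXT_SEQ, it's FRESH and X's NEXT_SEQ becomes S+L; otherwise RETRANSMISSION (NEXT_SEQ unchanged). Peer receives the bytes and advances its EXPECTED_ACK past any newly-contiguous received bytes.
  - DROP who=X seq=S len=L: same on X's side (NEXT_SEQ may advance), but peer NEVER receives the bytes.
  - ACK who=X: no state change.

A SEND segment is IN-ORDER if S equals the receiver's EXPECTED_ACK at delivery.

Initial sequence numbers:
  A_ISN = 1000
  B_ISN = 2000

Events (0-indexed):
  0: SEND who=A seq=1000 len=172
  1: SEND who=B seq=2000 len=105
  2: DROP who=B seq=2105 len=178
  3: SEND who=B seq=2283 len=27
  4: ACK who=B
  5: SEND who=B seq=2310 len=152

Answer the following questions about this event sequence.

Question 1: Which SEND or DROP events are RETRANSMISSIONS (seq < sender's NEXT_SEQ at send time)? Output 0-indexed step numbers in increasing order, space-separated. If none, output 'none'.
Step 0: SEND seq=1000 -> fresh
Step 1: SEND seq=2000 -> fresh
Step 2: DROP seq=2105 -> fresh
Step 3: SEND seq=2283 -> fresh
Step 5: SEND seq=2310 -> fresh

Answer: none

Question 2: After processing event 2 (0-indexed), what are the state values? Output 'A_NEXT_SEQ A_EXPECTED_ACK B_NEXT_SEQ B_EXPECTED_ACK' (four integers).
After event 0: A_seq=1172 A_ack=2000 B_seq=2000 B_ack=1172
After event 1: A_seq=1172 A_ack=2105 B_seq=2105 B_ack=1172
After event 2: A_seq=1172 A_ack=2105 B_seq=2283 B_ack=1172

1172 2105 2283 1172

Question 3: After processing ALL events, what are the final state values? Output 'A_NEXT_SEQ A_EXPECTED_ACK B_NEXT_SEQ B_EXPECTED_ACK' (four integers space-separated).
After event 0: A_seq=1172 A_ack=2000 B_seq=2000 B_ack=1172
After event 1: A_seq=1172 A_ack=2105 B_seq=2105 B_ack=1172
After event 2: A_seq=1172 A_ack=2105 B_seq=2283 B_ack=1172
After event 3: A_seq=1172 A_ack=2105 B_seq=2310 B_ack=1172
After event 4: A_seq=1172 A_ack=2105 B_seq=2310 B_ack=1172
After event 5: A_seq=1172 A_ack=2105 B_seq=2462 B_ack=1172

Answer: 1172 2105 2462 1172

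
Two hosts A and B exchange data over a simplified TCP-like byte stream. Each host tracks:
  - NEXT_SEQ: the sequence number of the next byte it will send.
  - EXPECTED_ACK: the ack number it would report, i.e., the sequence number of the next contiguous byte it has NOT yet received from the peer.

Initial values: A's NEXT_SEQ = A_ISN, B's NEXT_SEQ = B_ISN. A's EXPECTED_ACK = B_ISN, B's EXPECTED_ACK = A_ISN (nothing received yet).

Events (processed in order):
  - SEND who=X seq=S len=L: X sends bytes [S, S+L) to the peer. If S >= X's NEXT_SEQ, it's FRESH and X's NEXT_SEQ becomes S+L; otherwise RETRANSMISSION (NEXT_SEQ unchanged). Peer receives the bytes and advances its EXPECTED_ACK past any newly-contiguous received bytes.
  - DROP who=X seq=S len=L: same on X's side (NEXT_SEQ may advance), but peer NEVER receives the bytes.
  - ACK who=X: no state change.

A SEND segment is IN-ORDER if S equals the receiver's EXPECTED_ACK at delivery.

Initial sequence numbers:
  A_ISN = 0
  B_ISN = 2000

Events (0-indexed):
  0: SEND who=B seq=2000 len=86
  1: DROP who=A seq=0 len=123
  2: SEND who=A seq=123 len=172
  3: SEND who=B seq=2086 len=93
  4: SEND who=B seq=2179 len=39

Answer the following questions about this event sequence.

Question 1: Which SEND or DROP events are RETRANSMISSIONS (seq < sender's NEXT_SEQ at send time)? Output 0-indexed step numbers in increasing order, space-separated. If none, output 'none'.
Answer: none

Derivation:
Step 0: SEND seq=2000 -> fresh
Step 1: DROP seq=0 -> fresh
Step 2: SEND seq=123 -> fresh
Step 3: SEND seq=2086 -> fresh
Step 4: SEND seq=2179 -> fresh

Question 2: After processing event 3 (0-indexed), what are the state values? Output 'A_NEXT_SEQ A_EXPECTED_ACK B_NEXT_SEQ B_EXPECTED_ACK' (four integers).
After event 0: A_seq=0 A_ack=2086 B_seq=2086 B_ack=0
After event 1: A_seq=123 A_ack=2086 B_seq=2086 B_ack=0
After event 2: A_seq=295 A_ack=2086 B_seq=2086 B_ack=0
After event 3: A_seq=295 A_ack=2179 B_seq=2179 B_ack=0

295 2179 2179 0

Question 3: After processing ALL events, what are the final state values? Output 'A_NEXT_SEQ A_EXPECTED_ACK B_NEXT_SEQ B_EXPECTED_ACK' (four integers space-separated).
After event 0: A_seq=0 A_ack=2086 B_seq=2086 B_ack=0
After event 1: A_seq=123 A_ack=2086 B_seq=2086 B_ack=0
After event 2: A_seq=295 A_ack=2086 B_seq=2086 B_ack=0
After event 3: A_seq=295 A_ack=2179 B_seq=2179 B_ack=0
After event 4: A_seq=295 A_ack=2218 B_seq=2218 B_ack=0

Answer: 295 2218 2218 0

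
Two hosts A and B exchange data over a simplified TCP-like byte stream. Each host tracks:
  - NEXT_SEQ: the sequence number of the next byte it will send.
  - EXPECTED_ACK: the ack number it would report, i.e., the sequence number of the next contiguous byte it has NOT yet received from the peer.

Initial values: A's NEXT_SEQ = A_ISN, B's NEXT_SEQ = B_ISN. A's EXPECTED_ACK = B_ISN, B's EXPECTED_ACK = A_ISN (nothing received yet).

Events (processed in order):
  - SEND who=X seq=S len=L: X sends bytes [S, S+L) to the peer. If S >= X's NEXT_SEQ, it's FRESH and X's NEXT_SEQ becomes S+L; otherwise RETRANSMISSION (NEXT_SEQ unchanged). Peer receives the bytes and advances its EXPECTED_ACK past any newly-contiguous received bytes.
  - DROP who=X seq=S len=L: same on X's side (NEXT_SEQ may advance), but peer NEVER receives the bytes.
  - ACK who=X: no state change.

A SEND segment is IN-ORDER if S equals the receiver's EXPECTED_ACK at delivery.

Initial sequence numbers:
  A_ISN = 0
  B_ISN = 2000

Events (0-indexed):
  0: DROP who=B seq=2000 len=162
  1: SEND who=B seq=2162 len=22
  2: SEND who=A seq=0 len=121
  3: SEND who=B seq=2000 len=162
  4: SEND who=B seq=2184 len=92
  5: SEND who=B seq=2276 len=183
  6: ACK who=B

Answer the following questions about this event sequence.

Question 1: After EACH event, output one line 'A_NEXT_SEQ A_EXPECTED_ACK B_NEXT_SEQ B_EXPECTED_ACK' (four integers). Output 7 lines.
0 2000 2162 0
0 2000 2184 0
121 2000 2184 121
121 2184 2184 121
121 2276 2276 121
121 2459 2459 121
121 2459 2459 121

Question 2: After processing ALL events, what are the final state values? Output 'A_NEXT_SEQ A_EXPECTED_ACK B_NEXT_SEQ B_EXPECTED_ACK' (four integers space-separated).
After event 0: A_seq=0 A_ack=2000 B_seq=2162 B_ack=0
After event 1: A_seq=0 A_ack=2000 B_seq=2184 B_ack=0
After event 2: A_seq=121 A_ack=2000 B_seq=2184 B_ack=121
After event 3: A_seq=121 A_ack=2184 B_seq=2184 B_ack=121
After event 4: A_seq=121 A_ack=2276 B_seq=2276 B_ack=121
After event 5: A_seq=121 A_ack=2459 B_seq=2459 B_ack=121
After event 6: A_seq=121 A_ack=2459 B_seq=2459 B_ack=121

Answer: 121 2459 2459 121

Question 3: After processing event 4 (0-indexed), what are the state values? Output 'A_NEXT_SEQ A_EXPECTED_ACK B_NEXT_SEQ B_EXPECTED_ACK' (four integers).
After event 0: A_seq=0 A_ack=2000 B_seq=2162 B_ack=0
After event 1: A_seq=0 A_ack=2000 B_seq=2184 B_ack=0
After event 2: A_seq=121 A_ack=2000 B_seq=2184 B_ack=121
After event 3: A_seq=121 A_ack=2184 B_seq=2184 B_ack=121
After event 4: A_seq=121 A_ack=2276 B_seq=2276 B_ack=121

121 2276 2276 121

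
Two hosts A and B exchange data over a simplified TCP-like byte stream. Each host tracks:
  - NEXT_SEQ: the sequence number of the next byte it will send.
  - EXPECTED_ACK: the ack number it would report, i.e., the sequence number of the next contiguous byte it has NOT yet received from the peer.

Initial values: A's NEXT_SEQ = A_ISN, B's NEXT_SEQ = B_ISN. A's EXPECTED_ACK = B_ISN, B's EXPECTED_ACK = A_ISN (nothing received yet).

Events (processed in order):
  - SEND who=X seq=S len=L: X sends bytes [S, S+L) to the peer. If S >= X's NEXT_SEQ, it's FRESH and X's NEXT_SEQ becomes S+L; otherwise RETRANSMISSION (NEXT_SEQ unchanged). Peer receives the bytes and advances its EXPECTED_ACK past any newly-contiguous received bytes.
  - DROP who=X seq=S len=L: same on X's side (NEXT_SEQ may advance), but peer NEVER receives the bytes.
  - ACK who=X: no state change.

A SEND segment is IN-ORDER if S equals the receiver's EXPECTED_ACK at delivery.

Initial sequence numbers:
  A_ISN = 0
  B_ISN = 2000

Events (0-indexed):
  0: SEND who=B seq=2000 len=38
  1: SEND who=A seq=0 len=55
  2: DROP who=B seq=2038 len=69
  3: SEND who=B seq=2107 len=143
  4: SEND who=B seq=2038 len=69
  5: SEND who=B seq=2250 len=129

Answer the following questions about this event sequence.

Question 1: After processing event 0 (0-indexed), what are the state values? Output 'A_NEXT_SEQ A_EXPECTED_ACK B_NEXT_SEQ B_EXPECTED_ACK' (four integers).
After event 0: A_seq=0 A_ack=2038 B_seq=2038 B_ack=0

0 2038 2038 0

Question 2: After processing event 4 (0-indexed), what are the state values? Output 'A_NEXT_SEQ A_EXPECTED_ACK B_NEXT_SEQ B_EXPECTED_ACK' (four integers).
After event 0: A_seq=0 A_ack=2038 B_seq=2038 B_ack=0
After event 1: A_seq=55 A_ack=2038 B_seq=2038 B_ack=55
After event 2: A_seq=55 A_ack=2038 B_seq=2107 B_ack=55
After event 3: A_seq=55 A_ack=2038 B_seq=2250 B_ack=55
After event 4: A_seq=55 A_ack=2250 B_seq=2250 B_ack=55

55 2250 2250 55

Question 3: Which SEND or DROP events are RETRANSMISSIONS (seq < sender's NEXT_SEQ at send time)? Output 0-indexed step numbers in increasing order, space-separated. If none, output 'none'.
Answer: 4

Derivation:
Step 0: SEND seq=2000 -> fresh
Step 1: SEND seq=0 -> fresh
Step 2: DROP seq=2038 -> fresh
Step 3: SEND seq=2107 -> fresh
Step 4: SEND seq=2038 -> retransmit
Step 5: SEND seq=2250 -> fresh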